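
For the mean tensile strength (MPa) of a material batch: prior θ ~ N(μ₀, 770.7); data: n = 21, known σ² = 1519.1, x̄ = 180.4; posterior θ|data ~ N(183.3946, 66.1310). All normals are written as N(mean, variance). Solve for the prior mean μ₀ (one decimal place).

With known observation variance, the Normal–Normal posterior has precision τ_n = τ₀ + n/σ² and mean μ_n = (τ₀μ₀ + (n/σ²)x̄)/τ_n.
Here τ₀ = 1/770.7 = 0.001298 and τ_data = 21/1519.1 = 0.013824, so τ_n = 0.015122.
Rearranging for μ₀: μ₀ = (μ_n·τ_n − τ_data·x̄)/τ₀ = (183.3946·0.015122 − 0.013824·180.4) / 0.001298 = 0.279444/0.001298 ≈ 215.3.

μ₀ = 215.3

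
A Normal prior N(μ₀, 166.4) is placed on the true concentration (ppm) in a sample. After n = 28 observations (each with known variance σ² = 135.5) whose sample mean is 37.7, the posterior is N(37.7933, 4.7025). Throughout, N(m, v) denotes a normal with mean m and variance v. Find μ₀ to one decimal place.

μ₀ = 41.0

The posterior mean is a precision-weighted average: μ_n = (τ₀μ₀ + τ_data·x̄)/(τ₀+τ_data), with τ₀=1/σ₀² and τ_data=n/σ².
Here τ₀ = 1/166.4 = 0.006010 and τ_data = 28/135.5 = 0.206642, so τ_n = 0.212652.
Rearranging for μ₀: μ₀ = (μ_n·τ_n − τ_data·x̄)/τ₀ = (37.7933·0.212652 − 0.206642·37.7) / 0.006010 = 0.246417/0.006010 ≈ 41.0.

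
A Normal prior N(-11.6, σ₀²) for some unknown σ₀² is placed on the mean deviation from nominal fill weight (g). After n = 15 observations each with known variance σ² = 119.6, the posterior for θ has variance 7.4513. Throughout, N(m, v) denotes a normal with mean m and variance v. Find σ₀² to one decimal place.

σ₀² = 113.8

Posterior precision equals prior precision plus data precision: 1/σ_n² = 1/σ₀² + n/σ².
So 1/σ₀² = 1/7.4513 − 15/119.6 = 0.134205 − 0.125418 = 0.008787.
Hence σ₀² = 1/0.008787 ≈ 113.8.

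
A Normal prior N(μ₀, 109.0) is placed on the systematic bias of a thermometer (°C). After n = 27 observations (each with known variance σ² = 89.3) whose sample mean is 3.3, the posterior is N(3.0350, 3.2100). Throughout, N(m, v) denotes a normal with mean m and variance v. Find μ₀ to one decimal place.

μ₀ = -5.7

The posterior mean is a precision-weighted average: μ_n = (τ₀μ₀ + τ_data·x̄)/(τ₀+τ_data), with τ₀=1/σ₀² and τ_data=n/σ².
Here τ₀ = 1/109.0 = 0.009174 and τ_data = 27/89.3 = 0.302352, so τ_n = 0.311526.
Rearranging for μ₀: μ₀ = (μ_n·τ_n − τ_data·x̄)/τ₀ = (3.0350·0.311526 − 0.302352·3.3) / 0.009174 = -0.052280/0.009174 ≈ -5.7.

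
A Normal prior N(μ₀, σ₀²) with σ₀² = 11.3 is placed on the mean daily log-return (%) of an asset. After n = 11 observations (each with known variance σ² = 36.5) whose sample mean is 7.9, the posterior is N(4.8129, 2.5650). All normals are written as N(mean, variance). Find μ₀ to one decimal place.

μ₀ = -5.7

With known observation variance, the Normal–Normal posterior has precision τ_n = τ₀ + n/σ² and mean μ_n = (τ₀μ₀ + (n/σ²)x̄)/τ_n.
Here τ₀ = 1/11.3 = 0.088496 and τ_data = 11/36.5 = 0.301370, so τ_n = 0.389866.
Rearranging for μ₀: μ₀ = (μ_n·τ_n − τ_data·x̄)/τ₀ = (4.8129·0.389866 − 0.301370·7.9) / 0.088496 = -0.504437/0.088496 ≈ -5.7.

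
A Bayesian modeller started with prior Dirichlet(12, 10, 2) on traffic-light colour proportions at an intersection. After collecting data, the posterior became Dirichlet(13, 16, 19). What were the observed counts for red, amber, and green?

For a Dirichlet(α) prior with multinomial counts c, the posterior is Dirichlet(α + c) componentwise.
Counts are posterior − prior componentwise: 13−12=1, 16−10=6, 19−2=17.

counts (1, 6, 17)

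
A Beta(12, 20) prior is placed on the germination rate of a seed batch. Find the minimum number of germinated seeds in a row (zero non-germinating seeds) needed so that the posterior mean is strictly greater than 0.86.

k = 111

After k germinated seeds and 0 non-germinating seeds the posterior is Beta(12+k, 20), with mean (12+k)/(12+20+k).
Set (12+k)/(32+k) > 0.86 and solve: k > (0.86·32 − 12)/(1 − 0.86) = 110.857.
The smallest integer exceeding 110.857 is 111.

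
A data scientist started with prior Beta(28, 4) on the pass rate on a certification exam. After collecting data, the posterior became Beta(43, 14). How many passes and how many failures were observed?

15 passes and 10 failures

A Beta(α, β) prior with s successes and f failures in binomial data gives a Beta(α+s, β+f) posterior.
Match parameters: s=43−28=15, f=14−4=10.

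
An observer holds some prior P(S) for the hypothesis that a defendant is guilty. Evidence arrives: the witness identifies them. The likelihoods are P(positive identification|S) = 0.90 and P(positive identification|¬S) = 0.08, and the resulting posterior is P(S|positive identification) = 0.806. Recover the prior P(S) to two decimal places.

P(S) = 0.27

In odds form, posterior odds = prior odds × likelihood ratio, so prior odds = posterior odds ÷ LR.
Posterior odds = 0.806/(1−0.806) = 4.1546. LR = 0.90/0.08 = 11.2500.
Prior odds = 4.1546/11.2500 = 0.3693, so P(S) = 0.3693/(1+0.3693) ≈ 0.27.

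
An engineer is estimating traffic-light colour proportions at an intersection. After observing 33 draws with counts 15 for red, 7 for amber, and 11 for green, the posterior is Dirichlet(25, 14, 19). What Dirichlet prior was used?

For a Dirichlet(α) prior with multinomial counts c, the posterior is Dirichlet(α + c) componentwise.
Subtract each count from the matching posterior parameter: 25−15=10, 14−7=7, 19−11=8.

Dirichlet(10, 7, 8)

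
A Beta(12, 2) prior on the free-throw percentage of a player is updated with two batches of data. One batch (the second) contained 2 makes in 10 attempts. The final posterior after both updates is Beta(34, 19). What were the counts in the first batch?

Because Beta–binomial updating is additive in the counts, the combined data contributed (α_post−α_prior, β_post−β_prior) successes and failures.
Total across both batches: 34−12=22 makes, 19−2=17 misses.
Subtract the second batch: 22−2=20 makes and 17−8=9 misses.

20 makes and 9 misses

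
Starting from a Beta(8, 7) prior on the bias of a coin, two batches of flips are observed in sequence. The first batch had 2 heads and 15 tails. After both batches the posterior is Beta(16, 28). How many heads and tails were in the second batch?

Sequential conjugate updates are equivalent to a single update on the pooled data, so total successes = posterior α − prior α and total failures = posterior β − prior β.
Total across both batches: 16−8=8 heads, 28−7=21 tails.
Subtract the first batch: 8−2=6 heads and 21−15=6 tails.

6 heads and 6 tails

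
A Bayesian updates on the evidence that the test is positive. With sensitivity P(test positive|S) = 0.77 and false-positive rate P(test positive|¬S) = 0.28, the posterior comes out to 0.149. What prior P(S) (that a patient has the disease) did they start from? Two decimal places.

In odds form, posterior odds = prior odds × likelihood ratio, so prior odds = posterior odds ÷ LR.
Posterior odds = 0.149/(1−0.149) = 0.1751. LR = 0.77/0.28 = 2.7500.
Prior odds = 0.1751/2.7500 = 0.0637, so P(S) = 0.0637/(1+0.0637) ≈ 0.06.

P(S) = 0.06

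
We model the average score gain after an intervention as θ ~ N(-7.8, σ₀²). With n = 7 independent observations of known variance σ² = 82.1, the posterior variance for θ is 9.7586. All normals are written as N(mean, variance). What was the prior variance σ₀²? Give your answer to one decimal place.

For the Normal–Normal model with known σ², precisions add: τ_n = τ₀ + n/σ².
So 1/σ₀² = 1/9.7586 − 7/82.1 = 0.102474 − 0.085262 = 0.017212.
Hence σ₀² = 1/0.017212 ≈ 58.1.

σ₀² = 58.1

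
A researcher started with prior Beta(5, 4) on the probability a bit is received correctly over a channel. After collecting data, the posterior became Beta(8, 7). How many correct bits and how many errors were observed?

A Beta(α, β) prior with s successes and f failures in binomial data gives a Beta(α+s, β+f) posterior.
Match parameters: s=8−5=3, f=7−4=3.

3 correct bits and 3 errors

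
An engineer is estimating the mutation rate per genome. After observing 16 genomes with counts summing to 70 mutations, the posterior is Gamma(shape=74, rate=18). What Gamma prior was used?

Gamma(shape=4, rate=2)

A Gamma(α, β) prior (rate parametrization) on a Poisson rate with n observations summing to S gives posterior Gamma(α+S, β+n).
So α = 74 − 70 = 4 and β = 18 − 16 = 2.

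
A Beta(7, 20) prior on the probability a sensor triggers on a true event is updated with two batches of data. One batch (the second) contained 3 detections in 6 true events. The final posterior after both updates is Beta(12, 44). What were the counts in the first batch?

Because Beta–binomial updating is additive in the counts, the combined data contributed (α_post−α_prior, β_post−β_prior) successes and failures.
Total across both batches: 12−7=5 detections, 44−20=24 misses.
Subtract the second batch: 5−3=2 detections and 24−3=21 misses.

2 detections and 21 misses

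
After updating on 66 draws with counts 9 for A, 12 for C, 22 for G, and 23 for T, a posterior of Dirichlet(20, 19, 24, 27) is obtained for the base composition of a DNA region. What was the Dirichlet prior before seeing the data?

Dirichlet(11, 7, 2, 4)

For a Dirichlet(α) prior with multinomial counts c, the posterior is Dirichlet(α + c) componentwise.
Subtract each count from the matching posterior parameter: 20−9=11, 19−12=7, 24−22=2, 27−23=4.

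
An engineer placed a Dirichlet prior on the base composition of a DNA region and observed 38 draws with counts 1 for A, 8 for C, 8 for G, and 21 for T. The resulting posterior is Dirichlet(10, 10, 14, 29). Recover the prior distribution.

For a Dirichlet(α) prior with multinomial counts c, the posterior is Dirichlet(α + c) componentwise.
Subtract each count from the matching posterior parameter: 10−1=9, 10−8=2, 14−8=6, 29−21=8.

Dirichlet(9, 2, 6, 8)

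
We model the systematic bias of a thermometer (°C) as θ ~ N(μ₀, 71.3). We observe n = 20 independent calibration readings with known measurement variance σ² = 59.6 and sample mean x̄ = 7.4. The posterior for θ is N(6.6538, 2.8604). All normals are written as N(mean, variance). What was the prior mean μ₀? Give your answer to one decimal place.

With known observation variance, the Normal–Normal posterior has precision τ_n = τ₀ + n/σ² and mean μ_n = (τ₀μ₀ + (n/σ²)x̄)/τ_n.
Here τ₀ = 1/71.3 = 0.014025 and τ_data = 20/59.6 = 0.335570, so τ_n = 0.349595.
Rearranging for μ₀: μ₀ = (μ_n·τ_n − τ_data·x̄)/τ₀ = (6.6538·0.349595 − 0.335570·7.4) / 0.014025 = -0.157083/0.014025 ≈ -11.2.

μ₀ = -11.2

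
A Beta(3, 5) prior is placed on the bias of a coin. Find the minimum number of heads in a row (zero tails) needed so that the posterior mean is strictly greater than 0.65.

k = 7

After k heads and 0 tails the posterior is Beta(3+k, 5), with mean (3+k)/(3+5+k).
Set (3+k)/(8+k) > 0.65 and solve: k > (0.65·8 − 3)/(1 − 0.65) = 6.286.
The smallest integer exceeding 6.286 is 7.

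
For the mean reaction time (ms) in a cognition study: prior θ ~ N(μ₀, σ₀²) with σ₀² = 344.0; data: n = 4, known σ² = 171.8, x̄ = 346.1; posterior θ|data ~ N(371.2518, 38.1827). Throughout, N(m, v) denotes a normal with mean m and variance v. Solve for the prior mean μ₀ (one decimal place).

μ₀ = 572.7

The posterior mean is a precision-weighted average: μ_n = (τ₀μ₀ + τ_data·x̄)/(τ₀+τ_data), with τ₀=1/σ₀² and τ_data=n/σ².
Here τ₀ = 1/344.0 = 0.002907 and τ_data = 4/171.8 = 0.023283, so τ_n = 0.026190.
Rearranging for μ₀: μ₀ = (μ_n·τ_n − τ_data·x̄)/τ₀ = (371.2518·0.026190 − 0.023283·346.1) / 0.002907 = 1.664838/0.002907 ≈ 572.7.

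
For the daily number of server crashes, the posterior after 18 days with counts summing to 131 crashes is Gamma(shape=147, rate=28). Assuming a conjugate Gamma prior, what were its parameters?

A Gamma(α, β) prior (rate parametrization) on a Poisson rate with n observations summing to S gives posterior Gamma(α+S, β+n).
So α = 147 − 131 = 16 and β = 28 − 18 = 10.

Gamma(shape=16, rate=10)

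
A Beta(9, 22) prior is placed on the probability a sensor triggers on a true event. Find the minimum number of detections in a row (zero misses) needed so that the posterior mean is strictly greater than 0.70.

k = 43

After k detections and 0 misses the posterior is Beta(9+k, 22), with mean (9+k)/(9+22+k).
Set (9+k)/(31+k) > 0.70 and solve: k > (0.70·31 − 9)/(1 − 0.70) = 42.333.
The smallest integer exceeding 42.333 is 43, and checking k=43: (52)/(74) = 0.7027 > 0.70.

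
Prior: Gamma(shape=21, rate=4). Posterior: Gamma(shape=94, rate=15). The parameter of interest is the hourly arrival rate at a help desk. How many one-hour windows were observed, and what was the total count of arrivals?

A Gamma(α, β) prior (rate parametrization) on a Poisson rate with n observations summing to S gives posterior Gamma(α+S, β+n).
Matching: Σxᵢ = 94 − 21 = 73 and n = 15 − 4 = 11.

n = 11 one-hour windows with total 73 arrivals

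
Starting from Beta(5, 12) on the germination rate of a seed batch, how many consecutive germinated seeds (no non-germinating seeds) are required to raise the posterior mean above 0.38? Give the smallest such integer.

k = 3

After k germinated seeds and 0 non-germinating seeds the posterior is Beta(5+k, 12), with mean (5+k)/(5+12+k).
Set (5+k)/(17+k) > 0.38 and solve: k > (0.38·17 − 5)/(1 − 0.38) = 2.355.
The smallest integer exceeding 2.355 is 3.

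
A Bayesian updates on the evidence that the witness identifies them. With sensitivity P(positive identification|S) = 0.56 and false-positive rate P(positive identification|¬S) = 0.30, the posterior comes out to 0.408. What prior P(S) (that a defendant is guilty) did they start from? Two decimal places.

In odds form, posterior odds = prior odds × likelihood ratio, so prior odds = posterior odds ÷ LR.
Posterior odds = 0.408/(1−0.408) = 0.6892. LR = 0.56/0.30 = 1.8667.
Prior odds = 0.6892/1.8667 = 0.3692, so P(S) = 0.3692/(1+0.3692) ≈ 0.27.

P(S) = 0.27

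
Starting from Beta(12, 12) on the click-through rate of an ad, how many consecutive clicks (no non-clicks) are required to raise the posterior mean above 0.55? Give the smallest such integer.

After k clicks and 0 non-clicks the posterior is Beta(12+k, 12), with mean (12+k)/(12+12+k).
Set (12+k)/(24+k) > 0.55 and solve: k > (0.55·24 − 12)/(1 − 0.55) = 2.667.
The smallest integer exceeding 2.667 is 3.

k = 3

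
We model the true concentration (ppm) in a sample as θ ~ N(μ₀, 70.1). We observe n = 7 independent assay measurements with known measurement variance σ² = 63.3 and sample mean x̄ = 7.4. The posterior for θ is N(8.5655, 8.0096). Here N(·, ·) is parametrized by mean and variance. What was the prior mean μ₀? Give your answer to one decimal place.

With known observation variance, the Normal–Normal posterior has precision τ_n = τ₀ + n/σ² and mean μ_n = (τ₀μ₀ + (n/σ²)x̄)/τ_n.
Here τ₀ = 1/70.1 = 0.014265 and τ_data = 7/63.3 = 0.110585, so τ_n = 0.124850.
Rearranging for μ₀: μ₀ = (μ_n·τ_n − τ_data·x̄)/τ₀ = (8.5655·0.124850 − 0.110585·7.4) / 0.014265 = 0.251074/0.014265 ≈ 17.6.

μ₀ = 17.6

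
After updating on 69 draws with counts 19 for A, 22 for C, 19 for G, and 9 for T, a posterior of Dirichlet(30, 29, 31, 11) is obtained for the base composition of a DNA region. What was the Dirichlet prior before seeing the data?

Dirichlet(11, 7, 12, 2)

For a Dirichlet(α) prior with multinomial counts c, the posterior is Dirichlet(α + c) componentwise.
Subtract each count from the matching posterior parameter: 30−19=11, 29−22=7, 31−19=12, 11−9=2.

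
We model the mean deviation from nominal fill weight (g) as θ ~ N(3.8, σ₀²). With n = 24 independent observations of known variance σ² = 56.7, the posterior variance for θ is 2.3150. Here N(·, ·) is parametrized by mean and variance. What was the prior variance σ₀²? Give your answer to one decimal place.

Posterior precision equals prior precision plus data precision: 1/σ_n² = 1/σ₀² + n/σ².
So 1/σ₀² = 1/2.3150 − 24/56.7 = 0.431965 − 0.423280 = 0.008685.
Hence σ₀² = 1/0.008685 ≈ 115.1.

σ₀² = 115.1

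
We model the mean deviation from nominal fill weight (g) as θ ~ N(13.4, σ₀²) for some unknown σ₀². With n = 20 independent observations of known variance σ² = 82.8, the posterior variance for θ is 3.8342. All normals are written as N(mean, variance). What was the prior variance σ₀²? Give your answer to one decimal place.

σ₀² = 51.9

For the Normal–Normal model with known σ², precisions add: τ_n = τ₀ + n/σ².
So 1/σ₀² = 1/3.8342 − 20/82.8 = 0.260811 − 0.241546 = 0.019265.
Hence σ₀² = 1/0.019265 ≈ 51.9.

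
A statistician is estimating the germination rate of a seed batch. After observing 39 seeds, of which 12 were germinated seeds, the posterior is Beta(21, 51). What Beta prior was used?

Beta is conjugate to the binomial likelihood: posterior = Beta(α+s, β+f).
Subtract the data counts: 21−12=9, 51−27=24.

Beta(9, 24)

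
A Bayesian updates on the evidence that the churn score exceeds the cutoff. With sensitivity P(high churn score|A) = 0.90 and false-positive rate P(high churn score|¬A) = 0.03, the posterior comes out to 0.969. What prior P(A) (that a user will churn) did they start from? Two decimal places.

Bayes' rule in odds form gives O(A|E) = O(A)·[P(E|A)/P(E|¬A)], hence O(A) = O(A|E)/LR.
Posterior odds = 0.969/(1−0.969) = 31.2581. LR = 0.90/0.03 = 30.0000.
Prior odds = 31.2581/30.0000 = 1.0419, so P(A) = 1.0419/(1+1.0419) ≈ 0.51.

P(A) = 0.51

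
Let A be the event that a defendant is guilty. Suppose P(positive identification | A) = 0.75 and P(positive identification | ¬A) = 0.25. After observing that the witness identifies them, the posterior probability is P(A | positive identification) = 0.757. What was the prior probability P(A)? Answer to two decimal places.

In odds form, posterior odds = prior odds × likelihood ratio, so prior odds = posterior odds ÷ LR.
Posterior odds = 0.757/(1−0.757) = 3.1152. LR = 0.75/0.25 = 3.0000.
Prior odds = 3.1152/3.0000 = 1.0384, so P(A) = 1.0384/(1+1.0384) ≈ 0.51.

P(A) = 0.51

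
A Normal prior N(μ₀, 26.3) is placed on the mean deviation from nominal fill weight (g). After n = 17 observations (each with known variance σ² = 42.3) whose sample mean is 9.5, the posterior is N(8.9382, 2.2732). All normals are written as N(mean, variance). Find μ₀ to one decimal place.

The posterior mean is a precision-weighted average: μ_n = (τ₀μ₀ + τ_data·x̄)/(τ₀+τ_data), with τ₀=1/σ₀² and τ_data=n/σ².
Here τ₀ = 1/26.3 = 0.038023 and τ_data = 17/42.3 = 0.401891, so τ_n = 0.439914.
Rearranging for μ₀: μ₀ = (μ_n·τ_n − τ_data·x̄)/τ₀ = (8.9382·0.439914 − 0.401891·9.5) / 0.038023 = 0.114075/0.038023 ≈ 3.0.

μ₀ = 3.0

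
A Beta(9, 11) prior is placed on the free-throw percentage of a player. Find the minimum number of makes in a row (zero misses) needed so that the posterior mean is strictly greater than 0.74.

After k makes and 0 misses the posterior is Beta(9+k, 11), with mean (9+k)/(9+11+k).
Set (9+k)/(20+k) > 0.74 and solve: k > (0.74·20 − 9)/(1 − 0.74) = 22.308.
The smallest integer exceeding 22.308 is 23.

k = 23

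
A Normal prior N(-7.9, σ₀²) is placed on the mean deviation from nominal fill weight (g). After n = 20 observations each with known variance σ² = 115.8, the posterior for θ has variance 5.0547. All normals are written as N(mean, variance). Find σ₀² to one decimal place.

For the Normal–Normal model with known σ², precisions add: τ_n = τ₀ + n/σ².
So 1/σ₀² = 1/5.0547 − 20/115.8 = 0.197836 − 0.172712 = 0.025124.
Hence σ₀² = 1/0.025124 ≈ 39.8.

σ₀² = 39.8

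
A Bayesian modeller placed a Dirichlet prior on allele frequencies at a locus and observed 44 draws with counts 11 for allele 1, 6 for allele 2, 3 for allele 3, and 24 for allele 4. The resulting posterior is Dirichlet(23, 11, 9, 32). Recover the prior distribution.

Dirichlet(12, 5, 6, 8)

For a Dirichlet(α) prior with multinomial counts c, the posterior is Dirichlet(α + c) componentwise.
Subtract each count from the matching posterior parameter: 23−11=12, 11−6=5, 9−3=6, 32−24=8.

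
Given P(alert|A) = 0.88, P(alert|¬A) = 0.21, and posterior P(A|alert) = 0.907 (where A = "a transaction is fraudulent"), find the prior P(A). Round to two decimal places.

P(A) = 0.70

In odds form, posterior odds = prior odds × likelihood ratio, so prior odds = posterior odds ÷ LR.
Posterior odds = 0.907/(1−0.907) = 9.7527. LR = 0.88/0.21 = 4.1905.
Prior odds = 9.7527/4.1905 = 2.3273, so P(A) = 2.3273/(1+2.3273) ≈ 0.70.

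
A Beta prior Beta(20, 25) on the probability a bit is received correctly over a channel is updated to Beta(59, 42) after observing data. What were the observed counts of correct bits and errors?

Under Beta–binomial conjugacy the posterior parameters are (a+s, b+f).
So s = 59 − 20 = 39 and f = 42 − 25 = 17.

39 correct bits and 17 errors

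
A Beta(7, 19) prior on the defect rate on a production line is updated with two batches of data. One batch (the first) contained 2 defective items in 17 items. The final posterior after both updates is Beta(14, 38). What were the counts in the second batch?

Sequential conjugate updates are equivalent to a single update on the pooled data, so total successes = posterior α − prior α and total failures = posterior β − prior β.
Total across both batches: 14−7=7 defective items, 38−19=19 good items.
Subtract the first batch: 7−2=5 defective items and 19−15=4 good items.

5 defective items and 4 good items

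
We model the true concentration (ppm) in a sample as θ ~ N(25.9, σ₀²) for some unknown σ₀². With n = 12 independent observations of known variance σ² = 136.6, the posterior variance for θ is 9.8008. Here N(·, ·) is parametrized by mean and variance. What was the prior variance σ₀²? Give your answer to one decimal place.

σ₀² = 70.5

Posterior precision equals prior precision plus data precision: 1/σ_n² = 1/σ₀² + n/σ².
So 1/σ₀² = 1/9.8008 − 12/136.6 = 0.102032 − 0.087848 = 0.014184.
Hence σ₀² = 1/0.014184 ≈ 70.5.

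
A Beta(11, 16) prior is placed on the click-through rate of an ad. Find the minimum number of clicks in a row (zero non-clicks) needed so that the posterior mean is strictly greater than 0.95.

k = 294

After k clicks and 0 non-clicks the posterior is Beta(11+k, 16), with mean (11+k)/(11+16+k).
Set (11+k)/(27+k) > 0.95 and solve: k > (0.95·27 − 11)/(1 − 0.95) = 293.000.
The smallest integer exceeding 293.000 is 294, and checking k=294: (305)/(321) = 0.9502 > 0.95.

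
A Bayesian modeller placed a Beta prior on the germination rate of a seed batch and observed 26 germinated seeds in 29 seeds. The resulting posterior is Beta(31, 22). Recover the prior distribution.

A Beta(a, b) prior with s successes and f failures in binomial data gives a Beta(a+s, b+f) posterior.
So a = 31 − 26 = 5 and b = 22 − 3 = 19.

Beta(5, 19)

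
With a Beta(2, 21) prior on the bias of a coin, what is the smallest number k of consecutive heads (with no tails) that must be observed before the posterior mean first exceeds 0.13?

k = 2

After k heads and 0 tails the posterior is Beta(2+k, 21), with mean (2+k)/(2+21+k).
Set (2+k)/(23+k) > 0.13 and solve: k > (0.13·23 − 2)/(1 − 0.13) = 1.138.
The smallest integer exceeding 1.138 is 2, and checking k=2: (4)/(25) = 0.1600 > 0.13.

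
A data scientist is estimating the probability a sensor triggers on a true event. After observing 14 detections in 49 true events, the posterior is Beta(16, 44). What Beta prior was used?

Under Beta–binomial conjugacy the posterior parameters are (α+s, β+f).
Subtract the data counts: 16−14=2, 44−35=9.

Beta(2, 9)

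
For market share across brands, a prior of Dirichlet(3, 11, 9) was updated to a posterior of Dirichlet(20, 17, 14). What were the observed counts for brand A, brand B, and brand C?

counts (17, 6, 5)

For a Dirichlet(α) prior with multinomial counts c, the posterior is Dirichlet(α + c) componentwise.
Counts are posterior − prior componentwise: 20−3=17, 17−11=6, 14−9=5.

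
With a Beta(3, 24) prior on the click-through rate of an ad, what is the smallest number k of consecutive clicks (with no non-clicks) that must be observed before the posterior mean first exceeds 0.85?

k = 134

After k clicks and 0 non-clicks the posterior is Beta(3+k, 24), with mean (3+k)/(3+24+k).
Set (3+k)/(27+k) > 0.85 and solve: k > (0.85·27 − 3)/(1 − 0.85) = 133.000.
The smallest integer exceeding 133.000 is 134.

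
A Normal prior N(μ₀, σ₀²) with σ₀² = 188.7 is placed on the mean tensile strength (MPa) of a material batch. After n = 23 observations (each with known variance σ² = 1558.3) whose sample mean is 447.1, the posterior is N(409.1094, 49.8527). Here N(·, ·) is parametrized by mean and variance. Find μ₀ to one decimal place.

The posterior mean is a precision-weighted average: μ_n = (τ₀μ₀ + τ_data·x̄)/(τ₀+τ_data), with τ₀=1/σ₀² and τ_data=n/σ².
Here τ₀ = 1/188.7 = 0.005299 and τ_data = 23/1558.3 = 0.014760, so τ_n = 0.020059.
Rearranging for μ₀: μ₀ = (μ_n·τ_n − τ_data·x̄)/τ₀ = (409.1094·0.020059 − 0.014760·447.1) / 0.005299 = 1.607129/0.005299 ≈ 303.3.

μ₀ = 303.3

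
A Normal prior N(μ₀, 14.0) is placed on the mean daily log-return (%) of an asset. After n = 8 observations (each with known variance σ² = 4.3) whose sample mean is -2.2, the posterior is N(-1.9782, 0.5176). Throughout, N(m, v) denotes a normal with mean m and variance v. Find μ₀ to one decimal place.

μ₀ = 3.8

The posterior mean is a precision-weighted average: μ_n = (τ₀μ₀ + τ_data·x̄)/(τ₀+τ_data), with τ₀=1/σ₀² and τ_data=n/σ².
Here τ₀ = 1/14.0 = 0.071429 and τ_data = 8/4.3 = 1.860465, so τ_n = 1.931894.
Rearranging for μ₀: μ₀ = (μ_n·τ_n − τ_data·x̄)/τ₀ = (-1.9782·1.931894 − 1.860465·-2.2) / 0.071429 = 0.271350/0.071429 ≈ 3.8.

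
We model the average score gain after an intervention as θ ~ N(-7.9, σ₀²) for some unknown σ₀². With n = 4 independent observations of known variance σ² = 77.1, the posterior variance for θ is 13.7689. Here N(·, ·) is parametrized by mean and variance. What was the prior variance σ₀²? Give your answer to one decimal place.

σ₀² = 48.2

For the Normal–Normal model with known σ², precisions add: τ_n = τ₀ + n/σ².
So 1/σ₀² = 1/13.7689 − 4/77.1 = 0.072627 − 0.051881 = 0.020746.
Hence σ₀² = 1/0.020746 ≈ 48.2.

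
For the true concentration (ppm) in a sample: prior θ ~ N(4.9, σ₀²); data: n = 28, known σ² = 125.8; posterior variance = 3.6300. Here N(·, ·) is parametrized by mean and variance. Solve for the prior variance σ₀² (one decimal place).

Posterior precision equals prior precision plus data precision: 1/σ_n² = 1/σ₀² + n/σ².
So 1/σ₀² = 1/3.6300 − 28/125.8 = 0.275482 − 0.222576 = 0.052906.
Hence σ₀² = 1/0.052906 ≈ 18.9.

σ₀² = 18.9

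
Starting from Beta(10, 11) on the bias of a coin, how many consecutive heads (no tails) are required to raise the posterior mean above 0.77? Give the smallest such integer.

After k heads and 0 tails the posterior is Beta(10+k, 11), with mean (10+k)/(10+11+k).
Set (10+k)/(21+k) > 0.77 and solve: k > (0.77·21 − 10)/(1 − 0.77) = 26.826.
The smallest integer exceeding 26.826 is 27, and checking k=27: (37)/(48) = 0.7708 > 0.77.

k = 27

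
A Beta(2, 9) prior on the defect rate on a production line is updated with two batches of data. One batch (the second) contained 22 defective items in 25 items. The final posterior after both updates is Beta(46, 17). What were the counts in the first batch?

Sequential conjugate updates are equivalent to a single update on the pooled data, so total successes = posterior α − prior α and total failures = posterior β − prior β.
Total across both batches: 46−2=44 defective items, 17−9=8 good items.
Subtract the second batch: 44−22=22 defective items and 8−3=5 good items.

22 defective items and 5 good items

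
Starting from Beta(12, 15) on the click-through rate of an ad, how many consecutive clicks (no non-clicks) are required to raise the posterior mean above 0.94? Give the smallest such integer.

After k clicks and 0 non-clicks the posterior is Beta(12+k, 15), with mean (12+k)/(12+15+k).
Set (12+k)/(27+k) > 0.94 and solve: k > (0.94·27 − 12)/(1 − 0.94) = 223.000.
The smallest integer exceeding 223.000 is 224, and checking k=224: (236)/(251) = 0.9402 > 0.94.

k = 224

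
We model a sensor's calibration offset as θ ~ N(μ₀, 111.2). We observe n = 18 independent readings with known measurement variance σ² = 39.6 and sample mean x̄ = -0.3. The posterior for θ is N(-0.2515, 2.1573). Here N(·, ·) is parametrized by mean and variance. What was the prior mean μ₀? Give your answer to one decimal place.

μ₀ = 2.2

With known observation variance, the Normal–Normal posterior has precision τ_n = τ₀ + n/σ² and mean μ_n = (τ₀μ₀ + (n/σ²)x̄)/τ_n.
Here τ₀ = 1/111.2 = 0.008993 and τ_data = 18/39.6 = 0.454545, so τ_n = 0.463538.
Rearranging for μ₀: μ₀ = (μ_n·τ_n − τ_data·x̄)/τ₀ = (-0.2515·0.463538 − 0.454545·-0.3) / 0.008993 = 0.019784/0.008993 ≈ 2.2.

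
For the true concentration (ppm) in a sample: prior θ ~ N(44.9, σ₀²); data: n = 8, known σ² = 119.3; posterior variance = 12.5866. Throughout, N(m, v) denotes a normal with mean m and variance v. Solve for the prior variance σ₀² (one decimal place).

σ₀² = 80.7

For the Normal–Normal model with known σ², precisions add: τ_n = τ₀ + n/σ².
So 1/σ₀² = 1/12.5866 − 8/119.3 = 0.079450 − 0.067058 = 0.012392.
Hence σ₀² = 1/0.012392 ≈ 80.7.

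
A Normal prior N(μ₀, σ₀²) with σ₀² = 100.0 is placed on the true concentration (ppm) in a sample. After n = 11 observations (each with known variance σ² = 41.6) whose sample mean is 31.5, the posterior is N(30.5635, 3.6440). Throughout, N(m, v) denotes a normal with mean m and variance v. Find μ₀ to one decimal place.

μ₀ = 5.8

The posterior mean is a precision-weighted average: μ_n = (τ₀μ₀ + τ_data·x̄)/(τ₀+τ_data), with τ₀=1/σ₀² and τ_data=n/σ².
Here τ₀ = 1/100.0 = 0.010000 and τ_data = 11/41.6 = 0.264423, so τ_n = 0.274423.
Rearranging for μ₀: μ₀ = (μ_n·τ_n − τ_data·x̄)/τ₀ = (30.5635·0.274423 − 0.264423·31.5) / 0.010000 = 0.058003/0.010000 ≈ 5.8.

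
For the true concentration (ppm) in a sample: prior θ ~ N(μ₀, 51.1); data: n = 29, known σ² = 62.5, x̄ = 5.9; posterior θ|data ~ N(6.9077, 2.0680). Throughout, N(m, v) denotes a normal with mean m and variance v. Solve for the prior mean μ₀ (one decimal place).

The posterior mean is a precision-weighted average: μ_n = (τ₀μ₀ + τ_data·x̄)/(τ₀+τ_data), with τ₀=1/σ₀² and τ_data=n/σ².
Here τ₀ = 1/51.1 = 0.019569 and τ_data = 29/62.5 = 0.464000, so τ_n = 0.483569.
Rearranging for μ₀: μ₀ = (μ_n·τ_n − τ_data·x̄)/τ₀ = (6.9077·0.483569 − 0.464000·5.9) / 0.019569 = 0.602750/0.019569 ≈ 30.8.

μ₀ = 30.8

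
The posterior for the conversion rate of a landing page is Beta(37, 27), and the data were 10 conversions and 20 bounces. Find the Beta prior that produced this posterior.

Under Beta–binomial conjugacy the posterior parameters are (a+s, b+f).
So a = 37 − 10 = 27 and b = 27 − 20 = 7.

Beta(27, 7)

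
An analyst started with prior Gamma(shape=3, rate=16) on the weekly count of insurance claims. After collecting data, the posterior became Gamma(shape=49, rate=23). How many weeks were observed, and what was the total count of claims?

n = 7 weeks with total 46 claims

A Gamma(α, β) prior (rate parametrization) on a Poisson rate with n observations summing to S gives posterior Gamma(α+S, β+n).
Matching: Σxᵢ = 49 − 3 = 46 and n = 23 − 16 = 7.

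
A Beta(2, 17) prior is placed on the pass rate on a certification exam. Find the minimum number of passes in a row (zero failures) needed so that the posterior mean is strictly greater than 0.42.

k = 11

After k passes and 0 failures the posterior is Beta(2+k, 17), with mean (2+k)/(2+17+k).
Set (2+k)/(19+k) > 0.42 and solve: k > (0.42·19 − 2)/(1 − 0.42) = 10.310.
The smallest integer exceeding 10.310 is 11.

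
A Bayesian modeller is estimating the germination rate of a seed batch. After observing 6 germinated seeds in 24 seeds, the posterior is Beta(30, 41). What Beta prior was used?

Beta is conjugate to the binomial likelihood: posterior = Beta(a+s, b+f).
Subtract the data counts: 30−6=24, 41−18=23.

Beta(24, 23)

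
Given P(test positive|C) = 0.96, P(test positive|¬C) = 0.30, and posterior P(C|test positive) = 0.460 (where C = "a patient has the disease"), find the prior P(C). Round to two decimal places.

Bayes' rule in odds form gives O(C|E) = O(C)·[P(E|C)/P(E|¬C)], hence O(C) = O(C|E)/LR.
Posterior odds = 0.460/(1−0.460) = 0.8519. LR = 0.96/0.30 = 3.2000.
Prior odds = 0.8519/3.2000 = 0.2662, so P(C) = 0.2662/(1+0.2662) ≈ 0.21.

P(C) = 0.21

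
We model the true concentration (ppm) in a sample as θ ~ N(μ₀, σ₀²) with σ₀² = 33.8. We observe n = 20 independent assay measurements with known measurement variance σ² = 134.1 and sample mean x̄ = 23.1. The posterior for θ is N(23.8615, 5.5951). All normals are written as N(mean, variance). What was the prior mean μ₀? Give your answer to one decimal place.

μ₀ = 27.7

With known observation variance, the Normal–Normal posterior has precision τ_n = τ₀ + n/σ² and mean μ_n = (τ₀μ₀ + (n/σ²)x̄)/τ_n.
Here τ₀ = 1/33.8 = 0.029586 and τ_data = 20/134.1 = 0.149142, so τ_n = 0.178728.
Rearranging for μ₀: μ₀ = (μ_n·τ_n − τ_data·x̄)/τ₀ = (23.8615·0.178728 − 0.149142·23.1) / 0.029586 = 0.819538/0.029586 ≈ 27.7.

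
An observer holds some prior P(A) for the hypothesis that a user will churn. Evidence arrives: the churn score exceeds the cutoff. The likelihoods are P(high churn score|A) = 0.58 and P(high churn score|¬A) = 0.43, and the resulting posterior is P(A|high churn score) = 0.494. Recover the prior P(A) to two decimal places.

Bayes' rule in odds form gives O(A|E) = O(A)·[P(E|A)/P(E|¬A)], hence O(A) = O(A|E)/LR.
Posterior odds = 0.494/(1−0.494) = 0.9763. LR = 0.58/0.43 = 1.3488.
Prior odds = 0.9763/1.3488 = 0.7238, so P(A) = 0.7238/(1+0.7238) ≈ 0.42.

P(A) = 0.42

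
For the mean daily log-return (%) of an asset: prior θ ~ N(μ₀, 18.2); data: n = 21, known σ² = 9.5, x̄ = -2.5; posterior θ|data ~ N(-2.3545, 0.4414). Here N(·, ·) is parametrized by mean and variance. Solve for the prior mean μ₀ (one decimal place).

The posterior mean is a precision-weighted average: μ_n = (τ₀μ₀ + τ_data·x̄)/(τ₀+τ_data), with τ₀=1/σ₀² and τ_data=n/σ².
Here τ₀ = 1/18.2 = 0.054945 and τ_data = 21/9.5 = 2.210526, so τ_n = 2.265471.
Rearranging for μ₀: μ₀ = (μ_n·τ_n − τ_data·x̄)/τ₀ = (-2.3545·2.265471 − 2.210526·-2.5) / 0.054945 = 0.192264/0.054945 ≈ 3.5.

μ₀ = 3.5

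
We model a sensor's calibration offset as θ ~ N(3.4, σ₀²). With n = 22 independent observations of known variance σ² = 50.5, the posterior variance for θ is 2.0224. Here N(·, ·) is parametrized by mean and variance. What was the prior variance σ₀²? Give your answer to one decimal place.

σ₀² = 17.0

For the Normal–Normal model with known σ², precisions add: τ_n = τ₀ + n/σ².
So 1/σ₀² = 1/2.0224 − 22/50.5 = 0.494462 − 0.435644 = 0.058818.
Hence σ₀² = 1/0.058818 ≈ 17.0.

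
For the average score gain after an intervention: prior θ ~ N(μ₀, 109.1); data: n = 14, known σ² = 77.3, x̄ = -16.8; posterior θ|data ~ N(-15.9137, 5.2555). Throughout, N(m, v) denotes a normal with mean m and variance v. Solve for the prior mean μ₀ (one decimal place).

The posterior mean is a precision-weighted average: μ_n = (τ₀μ₀ + τ_data·x̄)/(τ₀+τ_data), with τ₀=1/σ₀² and τ_data=n/σ².
Here τ₀ = 1/109.1 = 0.009166 and τ_data = 14/77.3 = 0.181113, so τ_n = 0.190279.
Rearranging for μ₀: μ₀ = (μ_n·τ_n − τ_data·x̄)/τ₀ = (-15.9137·0.190279 − 0.181113·-16.8) / 0.009166 = 0.014655/0.009166 ≈ 1.6.

μ₀ = 1.6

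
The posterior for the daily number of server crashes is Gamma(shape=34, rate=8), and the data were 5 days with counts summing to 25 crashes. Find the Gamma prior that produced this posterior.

A Gamma(α, β) prior (rate parametrization) on a Poisson rate with n observations summing to S gives posterior Gamma(α+S, β+n).
So α = 34 − 25 = 9 and β = 8 − 5 = 3.

Gamma(shape=9, rate=3)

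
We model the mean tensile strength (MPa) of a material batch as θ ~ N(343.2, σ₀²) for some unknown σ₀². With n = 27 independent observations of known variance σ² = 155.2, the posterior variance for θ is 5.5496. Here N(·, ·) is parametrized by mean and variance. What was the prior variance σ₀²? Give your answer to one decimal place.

Posterior precision equals prior precision plus data precision: 1/σ_n² = 1/σ₀² + n/σ².
So 1/σ₀² = 1/5.5496 − 27/155.2 = 0.180193 − 0.173969 = 0.006224.
Hence σ₀² = 1/0.006224 ≈ 160.7.

σ₀² = 160.7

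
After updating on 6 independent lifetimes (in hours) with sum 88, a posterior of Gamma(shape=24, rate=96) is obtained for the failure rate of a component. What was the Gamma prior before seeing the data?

Gamma–exponential conjugacy: posterior shape = α + n, posterior rate = β + Σtᵢ.
So α = 24 − 6 = 18 and β = 96 − 88 = 8.

Gamma(shape=18, rate=8)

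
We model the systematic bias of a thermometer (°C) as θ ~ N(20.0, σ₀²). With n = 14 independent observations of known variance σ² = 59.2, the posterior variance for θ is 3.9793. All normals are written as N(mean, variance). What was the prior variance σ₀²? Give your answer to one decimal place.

Posterior precision equals prior precision plus data precision: 1/σ_n² = 1/σ₀² + n/σ².
So 1/σ₀² = 1/3.9793 − 14/59.2 = 0.251300 − 0.236486 = 0.014814.
Hence σ₀² = 1/0.014814 ≈ 67.5.

σ₀² = 67.5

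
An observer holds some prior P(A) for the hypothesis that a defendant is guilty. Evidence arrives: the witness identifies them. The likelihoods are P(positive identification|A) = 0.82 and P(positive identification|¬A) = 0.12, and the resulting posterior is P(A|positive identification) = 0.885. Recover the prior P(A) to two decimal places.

Bayes' rule in odds form gives O(A|E) = O(A)·[P(E|A)/P(E|¬A)], hence O(A) = O(A|E)/LR.
Posterior odds = 0.885/(1−0.885) = 7.6957. LR = 0.82/0.12 = 6.8333.
Prior odds = 7.6957/6.8333 = 1.1262, so P(A) = 1.1262/(1+1.1262) ≈ 0.53.

P(A) = 0.53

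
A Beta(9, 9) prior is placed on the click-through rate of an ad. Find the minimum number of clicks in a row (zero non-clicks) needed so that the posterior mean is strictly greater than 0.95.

k = 163

After k clicks and 0 non-clicks the posterior is Beta(9+k, 9), with mean (9+k)/(9+9+k).
Set (9+k)/(18+k) > 0.95 and solve: k > (0.95·18 − 9)/(1 − 0.95) = 162.000.
The smallest integer exceeding 162.000 is 163, and checking k=163: (172)/(181) = 0.9503 > 0.95.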